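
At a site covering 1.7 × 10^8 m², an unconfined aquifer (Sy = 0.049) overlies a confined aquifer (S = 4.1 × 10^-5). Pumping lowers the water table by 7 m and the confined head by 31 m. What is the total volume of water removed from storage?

ΔV ≈ 5.85 × 10^7 m³

Unconfined: ΔV_u = Sy × A × Δh_u = 0.049 × 1.7 × 10^8 × 7 = 5.831 × 10^7 m³
Confined: ΔV_c = S × A × Δh_c = 4.1 × 10^-5 × 1.7 × 10^8 × 31 = 2.161 × 10^5 m³
Total ΔV = 5.831 × 10^7 + 2.161 × 10^5 = 5.853 × 10^7 m³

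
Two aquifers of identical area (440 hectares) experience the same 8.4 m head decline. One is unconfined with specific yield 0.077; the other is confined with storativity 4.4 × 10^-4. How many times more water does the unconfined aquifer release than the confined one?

ΔV_u / ΔV_c ≈ 175

A = 440 hectares = 4.4 × 10^6 m²
Unconfined: ΔV_u = Sy × A × Δh = 0.077 × 4.4 × 10^6 × 8.4 = 2.846 × 10^6 m³
Confined: ΔV_c = S × A × Δh = 4.4 × 10^-4 × 4.4 × 10^6 × 8.4 = 16260 m³
Ratio = ΔV_u / ΔV_c = Sy / S = 0.077 / 4.4 × 10^-4 = 175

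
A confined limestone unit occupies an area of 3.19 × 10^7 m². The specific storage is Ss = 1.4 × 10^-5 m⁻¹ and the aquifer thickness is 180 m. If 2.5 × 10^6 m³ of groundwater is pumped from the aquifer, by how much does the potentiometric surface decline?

Δh ≈ 31.1 m

S = Ss × b = 1.4 × 10^-5 m⁻¹ × 180 m = 2.52 × 10^-3
Δh = ΔV / (S × A) = 2.5 × 10^6 m³ / (0.00252 × 3.19 × 10^7 m²) = 31.1 m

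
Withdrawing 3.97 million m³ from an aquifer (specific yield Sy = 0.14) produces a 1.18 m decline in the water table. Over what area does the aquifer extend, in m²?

A ≈ 2.4 × 10^7 m²

ΔV = 3.97 million m³ = 3.97 × 10^6 m³
A = ΔV / (Sy × Δh) = 3.97 × 10^6 / (0.14 × 1.18) = 2.403 × 10^7 m²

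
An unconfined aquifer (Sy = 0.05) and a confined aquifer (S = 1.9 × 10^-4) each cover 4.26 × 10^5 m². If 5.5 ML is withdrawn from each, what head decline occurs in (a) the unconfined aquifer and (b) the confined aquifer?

ΔV = 5.5 ML = 5500 m³
Unconfined: Δh_u = ΔV/(Sy·A) = 5500/(0.05 × 4.26 × 10^5) = 0.2582 m
Confined: Δh_c = ΔV/(S·A) = 5500/(1.9 × 10^-4 × 4.26 × 10^5) = 67.95 m

Δh_u ≈ 0.258 m; Δh_c ≈ 68 m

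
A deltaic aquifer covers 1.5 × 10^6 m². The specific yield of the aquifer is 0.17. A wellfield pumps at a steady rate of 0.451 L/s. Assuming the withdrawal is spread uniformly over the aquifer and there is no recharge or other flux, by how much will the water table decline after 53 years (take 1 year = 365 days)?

Δh ≈ 2.96 m

Q = 0.451 L/s = 38.97 m³/d
t = 53 years = 19340 d
ΔV = Q × t = 38.97 m³/d × 19340 d = 7.538 × 10^5 m³
Δh = ΔV / (Sy × A) = 7.538 × 10^5 / (0.17 × 1.5 × 10^6) = 2.956 m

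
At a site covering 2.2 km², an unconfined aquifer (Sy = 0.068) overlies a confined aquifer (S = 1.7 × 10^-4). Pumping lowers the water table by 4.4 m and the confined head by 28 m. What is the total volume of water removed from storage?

ΔV ≈ 6.69 × 10^5 m³

A = 2.2 km² = 2.2 × 10^6 m²
Unconfined: ΔV_u = Sy × A × Δh_u = 0.068 × 2.2 × 10^6 × 4.4 = 6.582 × 10^5 m³
Confined: ΔV_c = S × A × Δh_c = 1.7 × 10^-4 × 2.2 × 10^6 × 28 = 10470 m³
Total ΔV = 6.582 × 10^5 + 10470 = 6.687 × 10^5 m³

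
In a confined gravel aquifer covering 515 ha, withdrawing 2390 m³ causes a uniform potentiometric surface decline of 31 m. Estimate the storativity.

A = 515 ha = 5.15 × 10^6 m²
S = ΔV / (A × Δh) = 2390 m³ / (5.15 × 10^6 m² × 31 m) = 1.497 × 10^-5

S ≈ 1.5 × 10^-5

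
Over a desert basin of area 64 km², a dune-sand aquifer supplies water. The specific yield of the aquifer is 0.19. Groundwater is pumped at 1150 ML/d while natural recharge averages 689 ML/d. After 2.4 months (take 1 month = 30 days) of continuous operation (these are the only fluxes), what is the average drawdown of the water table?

A = 64 km² = 6.4 × 10^7 m²
Net abstraction = 1150 − 689 = 461 ML/d
Q_net = 461 ML/d = 4.61 × 10^5 m³/d
t = 2.4 months = 72 d
ΔV = Q × t = 4.61 × 10^5 m³/d × 72 d = 3.319 × 10^7 m³
Δh = ΔV / (Sy × A) = 3.319 × 10^7 / (0.19 × 6.4 × 10^7) = 2.73 m

Δh ≈ 2.73 m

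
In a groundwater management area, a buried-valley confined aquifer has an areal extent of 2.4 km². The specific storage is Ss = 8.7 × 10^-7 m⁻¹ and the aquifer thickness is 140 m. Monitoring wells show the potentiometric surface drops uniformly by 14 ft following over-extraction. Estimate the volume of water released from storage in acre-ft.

ΔV ≈ 1.01 acre-ft

S = Ss × b = 8.7 × 10^-7 m⁻¹ × 140 m = 1.218 × 10^-4
A = 2.4 km² = 2.4 × 10^6 m²
Δh = 14 ft = 4.267 m
ΔV = S × A × Δh = 1.218 × 10^-4 × 2.4 × 10^6 m² × 4.267 m = 1247 m³
ΔV = 1247 m³ = 1.011 acre-ft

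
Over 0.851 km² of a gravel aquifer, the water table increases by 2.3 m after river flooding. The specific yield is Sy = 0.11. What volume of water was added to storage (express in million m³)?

A = 0.851 km² = 8.51 × 10^5 m²
ΔV = Sy × A × Δh = 0.11 × 8.51 × 10^5 m² × 2.3 m = 2.153 × 10^5 m³
ΔV = 2.153 × 10^5 m³ = 0.2153 million m³

ΔV ≈ 0.215 million m³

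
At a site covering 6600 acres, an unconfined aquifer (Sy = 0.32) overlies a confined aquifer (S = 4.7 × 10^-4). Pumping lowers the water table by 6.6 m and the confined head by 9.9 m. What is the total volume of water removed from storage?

A = 6600 acres = 2.671 × 10^7 m²
Unconfined: ΔV_u = Sy × A × Δh_u = 0.32 × 2.671 × 10^7 × 6.6 = 5.641 × 10^7 m³
Confined: ΔV_c = S × A × Δh_c = 4.7 × 10^-4 × 2.671 × 10^7 × 9.9 = 1.243 × 10^5 m³
Total ΔV = 5.641 × 10^7 + 1.243 × 10^5 = 5.653 × 10^7 m³

ΔV ≈ 5.65 × 10^7 m³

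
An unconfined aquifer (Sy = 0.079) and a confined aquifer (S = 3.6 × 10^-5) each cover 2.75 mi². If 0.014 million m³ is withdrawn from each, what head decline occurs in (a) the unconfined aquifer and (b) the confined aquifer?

A = 2.75 mi² = 7.122 × 10^6 m²
ΔV = 0.014 million m³ = 14000 m³
Unconfined: Δh_u = ΔV/(Sy·A) = 14000/(0.079 × 7.122 × 10^6) = 0.02488 m
Confined: Δh_c = ΔV/(S·A) = 14000/(3.6 × 10^-5 × 7.122 × 10^6) = 54.6 m

Δh_u ≈ 0.0249 m; Δh_c ≈ 54.6 m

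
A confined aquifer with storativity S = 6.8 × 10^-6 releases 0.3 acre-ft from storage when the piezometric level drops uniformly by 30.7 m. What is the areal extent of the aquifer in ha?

ΔV = 0.3 acre-ft = 370 m³
A = ΔV / (S × Δh) = 370 / (6.8 × 10^-6 × 30.7) = 1.773 × 10^6 m²
A = 1.773 × 10^6 m² = 177.3 ha

A ≈ 177 ha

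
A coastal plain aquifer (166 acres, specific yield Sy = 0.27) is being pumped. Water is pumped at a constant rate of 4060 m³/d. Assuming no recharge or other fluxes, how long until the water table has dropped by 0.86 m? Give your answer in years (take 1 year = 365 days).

t ≈ 0.105 years

A = 166 acres = 6.718 × 10^5 m²
ΔV = Sy × A × Δh = 0.27 × 6.718 × 10^5 × 0.86 = 1.56 × 10^5 m³
t = ΔV / Q = 1.56 × 10^5 m³ / 4060 m³/d = 38.42 d
t = 38.42 d ≈ 0.1053 years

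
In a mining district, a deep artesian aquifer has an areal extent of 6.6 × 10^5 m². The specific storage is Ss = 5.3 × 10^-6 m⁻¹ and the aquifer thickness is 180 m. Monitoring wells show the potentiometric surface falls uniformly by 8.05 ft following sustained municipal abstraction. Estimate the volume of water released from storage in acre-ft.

ΔV ≈ 1.25 acre-ft

S = Ss × b = 5.3 × 10^-6 m⁻¹ × 180 m = 9.54 × 10^-4
Δh = 8.05 ft = 2.454 m
ΔV = S × A × Δh = 9.54 × 10^-4 × 6.6 × 10^5 m² × 2.454 m = 1545 m³
ΔV = 1545 m³ = 1.252 acre-ft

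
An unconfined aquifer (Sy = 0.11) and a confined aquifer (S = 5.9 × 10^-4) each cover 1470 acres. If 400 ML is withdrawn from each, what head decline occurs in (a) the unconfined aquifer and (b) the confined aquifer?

Δh_u ≈ 0.611 m; Δh_c ≈ 114 m

A = 1470 acres = 5.949 × 10^6 m²
ΔV = 400 ML = 4 × 10^5 m³
Unconfined: Δh_u = ΔV/(Sy·A) = 4 × 10^5/(0.11 × 5.949 × 10^6) = 0.6113 m
Confined: Δh_c = ΔV/(S·A) = 4 × 10^5/(5.9 × 10^-4 × 5.949 × 10^6) = 114 m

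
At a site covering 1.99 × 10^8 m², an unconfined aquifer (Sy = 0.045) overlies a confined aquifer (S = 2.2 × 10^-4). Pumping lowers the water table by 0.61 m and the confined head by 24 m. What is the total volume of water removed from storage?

ΔV ≈ 6.51 × 10^6 m³

Unconfined: ΔV_u = Sy × A × Δh_u = 0.045 × 1.99 × 10^8 × 0.61 = 5.463 × 10^6 m³
Confined: ΔV_c = S × A × Δh_c = 2.2 × 10^-4 × 1.99 × 10^8 × 24 = 1.051 × 10^6 m³
Total ΔV = 5.463 × 10^6 + 1.051 × 10^6 = 6.513 × 10^6 m³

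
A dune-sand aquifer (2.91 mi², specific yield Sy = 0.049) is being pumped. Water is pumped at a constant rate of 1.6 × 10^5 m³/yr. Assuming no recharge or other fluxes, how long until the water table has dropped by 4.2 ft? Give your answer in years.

A = 2.91 mi² = 7.537 × 10^6 m²
Δh = 4.2 ft = 1.28 m
ΔV = Sy × A × Δh = 0.049 × 7.537 × 10^6 × 1.28 = 4.728 × 10^5 m³
Q = 1.6 × 10^5 m³/yr = 438.4 m³/d
t = ΔV / Q = 4.728 × 10^5 m³ / 438.4 m³/d = 1079 d
t = 1079 d ≈ 2.955 years

t ≈ 2.95 years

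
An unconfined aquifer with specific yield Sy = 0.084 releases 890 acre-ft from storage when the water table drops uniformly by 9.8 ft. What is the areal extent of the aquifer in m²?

A ≈ 4.38 × 10^6 m²

Δh = 9.8 ft = 2.987 m
ΔV = 890 acre-ft = 1.098 × 10^6 m³
A = ΔV / (Sy × Δh) = 1.098 × 10^6 / (0.084 × 2.987) = 4.375 × 10^6 m²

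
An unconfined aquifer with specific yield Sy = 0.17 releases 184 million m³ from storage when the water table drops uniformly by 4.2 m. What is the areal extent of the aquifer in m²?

A ≈ 2.58 × 10^8 m²

ΔV = 184 million m³ = 1.84 × 10^8 m³
A = ΔV / (Sy × Δh) = 1.84 × 10^8 / (0.17 × 4.2) = 2.577 × 10^8 m²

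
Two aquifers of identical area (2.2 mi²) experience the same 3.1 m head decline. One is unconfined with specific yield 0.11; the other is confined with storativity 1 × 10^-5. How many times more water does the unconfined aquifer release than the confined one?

ΔV_u / ΔV_c ≈ 11000

A = 2.2 mi² = 5.698 × 10^6 m²
Unconfined: ΔV_u = Sy × A × Δh = 0.11 × 5.698 × 10^6 × 3.1 = 1.943 × 10^6 m³
Confined: ΔV_c = S × A × Δh = 1 × 10^-5 × 5.698 × 10^6 × 3.1 = 176.6 m³
Ratio = ΔV_u / ΔV_c = Sy / S = 0.11 / 1 × 10^-5 = 11000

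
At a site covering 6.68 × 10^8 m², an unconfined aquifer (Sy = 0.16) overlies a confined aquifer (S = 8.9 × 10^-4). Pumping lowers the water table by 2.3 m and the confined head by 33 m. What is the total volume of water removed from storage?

Unconfined: ΔV_u = Sy × A × Δh_u = 0.16 × 6.68 × 10^8 × 2.3 = 2.458 × 10^8 m³
Confined: ΔV_c = S × A × Δh_c = 8.9 × 10^-4 × 6.68 × 10^8 × 33 = 1.962 × 10^7 m³
Total ΔV = 2.458 × 10^8 + 1.962 × 10^7 = 2.654 × 10^8 m³

ΔV ≈ 2.65 × 10^8 m³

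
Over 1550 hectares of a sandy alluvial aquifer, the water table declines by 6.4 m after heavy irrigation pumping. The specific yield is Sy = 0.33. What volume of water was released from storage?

ΔV ≈ 3.27 × 10^7 m³

A = 1550 hectares = 1.55 × 10^7 m²
ΔV = Sy × A × Δh = 0.33 × 1.55 × 10^7 m² × 6.4 m = 3.274 × 10^7 m³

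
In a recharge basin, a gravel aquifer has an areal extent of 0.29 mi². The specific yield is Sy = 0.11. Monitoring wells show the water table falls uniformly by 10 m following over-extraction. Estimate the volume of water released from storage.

A = 0.29 mi² = 7.511 × 10^5 m²
ΔV = Sy × A × Δh = 0.11 × 7.511 × 10^5 m² × 10 m = 8.262 × 10^5 m³

ΔV ≈ 8.26 × 10^5 m³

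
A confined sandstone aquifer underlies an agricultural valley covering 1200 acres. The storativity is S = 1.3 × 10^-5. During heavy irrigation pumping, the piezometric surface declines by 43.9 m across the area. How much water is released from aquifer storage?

A = 1200 acres = 4.856 × 10^6 m²
ΔV = S × A × Δh = 1.3 × 10^-5 × 4.856 × 10^6 m² × 43.9 m = 2771 m³

ΔV ≈ 2770 m³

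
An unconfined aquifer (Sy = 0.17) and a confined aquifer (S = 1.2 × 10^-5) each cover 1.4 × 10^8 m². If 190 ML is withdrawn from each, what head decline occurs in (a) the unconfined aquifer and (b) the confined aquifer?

Δh_u ≈ 0.00798 m; Δh_c ≈ 113 m

ΔV = 190 ML = 1.9 × 10^5 m³
Unconfined: Δh_u = ΔV/(Sy·A) = 1.9 × 10^5/(0.17 × 1.4 × 10^8) = 0.007983 m
Confined: Δh_c = ΔV/(S·A) = 1.9 × 10^5/(1.2 × 10^-5 × 1.4 × 10^8) = 113.1 m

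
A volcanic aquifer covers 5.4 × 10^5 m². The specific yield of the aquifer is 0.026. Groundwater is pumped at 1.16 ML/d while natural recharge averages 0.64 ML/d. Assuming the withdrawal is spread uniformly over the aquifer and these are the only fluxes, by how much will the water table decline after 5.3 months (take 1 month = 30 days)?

Δh ≈ 5.89 m

Net abstraction = 1.16 − 0.64 = 0.52 ML/d
Q_net = 0.52 ML/d = 520 m³/d
t = 5.3 months = 159 d
ΔV = Q × t = 520 m³/d × 159 d = 82680 m³
Δh = ΔV / (Sy × A) = 82680 / (0.026 × 5.4 × 10^5) = 5.889 m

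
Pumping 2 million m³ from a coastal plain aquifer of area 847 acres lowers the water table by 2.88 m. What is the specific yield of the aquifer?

Sy ≈ 0.2

A = 847 acres = 3.428 × 10^6 m²
ΔV = 2 million m³ = 2 × 10^6 m³
Sy = ΔV / (A × Δh) = 2 × 10^6 m³ / (3.428 × 10^6 m² × 2.88 m) = 0.2026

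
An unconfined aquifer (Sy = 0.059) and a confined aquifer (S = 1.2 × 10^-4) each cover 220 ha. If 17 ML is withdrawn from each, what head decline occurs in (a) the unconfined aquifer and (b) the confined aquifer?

Δh_u ≈ 0.131 m; Δh_c ≈ 64.4 m

A = 220 ha = 2.2 × 10^6 m²
ΔV = 17 ML = 17000 m³
Unconfined: Δh_u = ΔV/(Sy·A) = 17000/(0.059 × 2.2 × 10^6) = 0.131 m
Confined: Δh_c = ΔV/(S·A) = 17000/(1.2 × 10^-4 × 2.2 × 10^6) = 64.39 m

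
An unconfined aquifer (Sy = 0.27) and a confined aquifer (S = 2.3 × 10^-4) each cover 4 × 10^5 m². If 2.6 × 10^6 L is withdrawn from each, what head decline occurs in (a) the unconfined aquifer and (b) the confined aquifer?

Δh_u ≈ 0.0241 m; Δh_c ≈ 28.3 m

ΔV = 2.6 × 10^6 L = 2600 m³
Unconfined: Δh_u = ΔV/(Sy·A) = 2600/(0.27 × 4 × 10^5) = 0.02407 m
Confined: Δh_c = ΔV/(S·A) = 2600/(2.3 × 10^-4 × 4 × 10^5) = 28.26 m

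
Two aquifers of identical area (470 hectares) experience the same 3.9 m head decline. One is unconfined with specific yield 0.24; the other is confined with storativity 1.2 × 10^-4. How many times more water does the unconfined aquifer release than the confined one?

A = 470 hectares = 4.7 × 10^6 m²
Unconfined: ΔV_u = Sy × A × Δh = 0.24 × 4.7 × 10^6 × 3.9 = 4.399 × 10^6 m³
Confined: ΔV_c = S × A × Δh = 1.2 × 10^-4 × 4.7 × 10^6 × 3.9 = 2200 m³
Ratio = ΔV_u / ΔV_c = Sy / S = 0.24 / 1.2 × 10^-4 = 2000

ΔV_u / ΔV_c ≈ 2000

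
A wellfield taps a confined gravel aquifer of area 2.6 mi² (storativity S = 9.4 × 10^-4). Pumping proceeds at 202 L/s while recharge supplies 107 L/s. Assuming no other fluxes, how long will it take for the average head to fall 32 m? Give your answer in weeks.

t ≈ 3.53 weeks

A = 2.6 mi² = 6.734 × 10^6 m²
ΔV = S × A × Δh = 9.4 × 10^-4 × 6.734 × 10^6 × 32 = 2.026 × 10^5 m³
Net withdrawal = 202 − 107 = 95 L/s = 8208 m³/d
t = ΔV / Q = 2.026 × 10^5 m³ / 8208 m³/d = 24.68 d
t = 24.68 d ≈ 3.525 weeks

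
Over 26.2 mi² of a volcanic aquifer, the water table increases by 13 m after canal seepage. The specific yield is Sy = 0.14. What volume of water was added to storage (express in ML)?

A = 26.2 mi² = 6.786 × 10^7 m²
ΔV = Sy × A × Δh = 0.14 × 6.786 × 10^7 m² × 13 m = 1.235 × 10^8 m³
ΔV = 1.235 × 10^8 m³ = 1.235 × 10^5 ML

ΔV ≈ 1.24 × 10^5 ML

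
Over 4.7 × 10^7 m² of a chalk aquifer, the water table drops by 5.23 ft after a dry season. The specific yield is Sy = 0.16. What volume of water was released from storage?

ΔV ≈ 1.2 × 10^7 m³

Δh = 5.23 ft = 1.594 m
ΔV = Sy × A × Δh = 0.16 × 4.7 × 10^7 m² × 1.594 m = 1.199 × 10^7 m³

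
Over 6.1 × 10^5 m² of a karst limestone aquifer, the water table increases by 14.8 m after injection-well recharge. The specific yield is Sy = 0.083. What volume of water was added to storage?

ΔV ≈ 7.49 × 10^5 m³

ΔV = Sy × A × Δh = 0.083 × 6.1 × 10^5 m² × 14.8 m = 7.493 × 10^5 m³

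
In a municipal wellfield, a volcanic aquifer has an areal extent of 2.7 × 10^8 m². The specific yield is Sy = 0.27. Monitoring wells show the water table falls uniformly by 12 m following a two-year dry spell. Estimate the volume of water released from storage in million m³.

ΔV ≈ 875 million m³

ΔV = Sy × A × Δh = 0.27 × 2.7 × 10^8 m² × 12 m = 8.748 × 10^8 m³
ΔV = 8.748 × 10^8 m³ = 874.8 million m³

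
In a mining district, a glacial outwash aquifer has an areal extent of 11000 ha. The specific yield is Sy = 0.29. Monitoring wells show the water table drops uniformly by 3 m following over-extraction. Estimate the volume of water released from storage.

A = 11000 ha = 1.1 × 10^8 m²
ΔV = Sy × A × Δh = 0.29 × 1.1 × 10^8 m² × 3 m = 9.57 × 10^7 m³

ΔV ≈ 9.57 × 10^7 m³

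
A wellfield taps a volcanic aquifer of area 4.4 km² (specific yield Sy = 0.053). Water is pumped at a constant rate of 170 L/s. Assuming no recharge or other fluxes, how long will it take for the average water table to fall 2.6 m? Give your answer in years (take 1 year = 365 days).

t ≈ 0.113 years

A = 4.4 km² = 4.4 × 10^6 m²
ΔV = Sy × A × Δh = 0.053 × 4.4 × 10^6 × 2.6 = 6.063 × 10^5 m³
Q = 170 L/s = 14690 m³/d
t = ΔV / Q = 6.063 × 10^5 m³ / 14690 m³/d = 41.28 d
t = 41.28 d ≈ 0.1131 years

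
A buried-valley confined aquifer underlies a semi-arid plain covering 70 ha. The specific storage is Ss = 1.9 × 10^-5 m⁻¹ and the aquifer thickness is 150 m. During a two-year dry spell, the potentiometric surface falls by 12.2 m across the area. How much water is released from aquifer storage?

S = Ss × b = 1.9 × 10^-5 m⁻¹ × 150 m = 2.85 × 10^-3
A = 70 ha = 7 × 10^5 m²
ΔV = S × A × Δh = 0.00285 × 7 × 10^5 m² × 12.2 m = 24340 m³

ΔV ≈ 24300 m³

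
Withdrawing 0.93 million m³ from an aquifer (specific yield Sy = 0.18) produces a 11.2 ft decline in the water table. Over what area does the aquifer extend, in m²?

Δh = 11.2 ft = 3.414 m
ΔV = 0.93 million m³ = 9.3 × 10^5 m³
A = ΔV / (Sy × Δh) = 9.3 × 10^5 / (0.18 × 3.414) = 1.513 × 10^6 m²

A ≈ 1.51 × 10^6 m²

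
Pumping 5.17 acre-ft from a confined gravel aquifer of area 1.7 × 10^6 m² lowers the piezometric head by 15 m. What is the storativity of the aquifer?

ΔV = 5.17 acre-ft = 6377 m³
S = ΔV / (A × Δh) = 6377 m³ / (1.7 × 10^6 m² × 15 m) = 2.501 × 10^-4

S ≈ 2.5 × 10^-4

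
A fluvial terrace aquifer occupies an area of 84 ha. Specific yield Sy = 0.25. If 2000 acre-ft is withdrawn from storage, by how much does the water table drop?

Δh ≈ 11.7 m

A = 84 ha = 8.4 × 10^5 m²
ΔV = 2000 acre-ft = 2.467 × 10^6 m³
Δh = ΔV / (Sy × A) = 2.467 × 10^6 m³ / (0.25 × 8.4 × 10^5 m²) = 11.75 m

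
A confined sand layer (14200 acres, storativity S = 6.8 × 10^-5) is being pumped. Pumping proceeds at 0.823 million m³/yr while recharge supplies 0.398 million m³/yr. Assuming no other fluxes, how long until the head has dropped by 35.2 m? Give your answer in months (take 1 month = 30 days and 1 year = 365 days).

t ≈ 3.94 months

A = 14200 acres = 5.747 × 10^7 m²
ΔV = S × A × Δh = 6.8 × 10^-5 × 5.747 × 10^7 × 35.2 = 1.375 × 10^5 m³
Net withdrawal = 0.823 − 0.398 = 0.425 million m³/yr = 1164 m³/d
t = ΔV / Q = 1.375 × 10^5 m³ / 1164 m³/d = 118.1 d
t = 118.1 d ≈ 3.938 months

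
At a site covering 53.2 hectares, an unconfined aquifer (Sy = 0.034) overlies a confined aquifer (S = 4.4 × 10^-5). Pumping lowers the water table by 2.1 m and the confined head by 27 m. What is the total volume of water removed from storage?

A = 53.2 hectares = 5.32 × 10^5 m²
Unconfined: ΔV_u = Sy × A × Δh_u = 0.034 × 5.32 × 10^5 × 2.1 = 37980 m³
Confined: ΔV_c = S × A × Δh_c = 4.4 × 10^-5 × 5.32 × 10^5 × 27 = 632 m³
Total ΔV = 37980 + 632 = 38620 m³

ΔV ≈ 38600 m³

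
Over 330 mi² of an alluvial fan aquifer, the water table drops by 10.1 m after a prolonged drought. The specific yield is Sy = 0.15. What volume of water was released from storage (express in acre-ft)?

A = 330 mi² = 8.547 × 10^8 m²
ΔV = Sy × A × Δh = 0.15 × 8.547 × 10^8 m² × 10.1 m = 1.295 × 10^9 m³
ΔV = 1.295 × 10^9 m³ = 1.05 × 10^6 acre-ft

ΔV ≈ 1.05 × 10^6 acre-ft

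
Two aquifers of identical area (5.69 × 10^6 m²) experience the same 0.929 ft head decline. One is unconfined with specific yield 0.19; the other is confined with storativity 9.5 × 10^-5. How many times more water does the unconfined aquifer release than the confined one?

ΔV_u / ΔV_c ≈ 2000

Δh = 0.929 ft = 0.2832 m
Unconfined: ΔV_u = Sy × A × Δh = 0.19 × 5.69 × 10^6 × 0.2832 = 3.061 × 10^5 m³
Confined: ΔV_c = S × A × Δh = 9.5 × 10^-5 × 5.69 × 10^6 × 0.2832 = 153.1 m³
Ratio = ΔV_u / ΔV_c = Sy / S = 0.19 / 9.5 × 10^-5 = 2000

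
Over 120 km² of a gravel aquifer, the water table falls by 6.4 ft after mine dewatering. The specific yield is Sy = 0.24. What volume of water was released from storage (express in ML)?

A = 120 km² = 1.2 × 10^8 m²
Δh = 6.4 ft = 1.951 m
ΔV = Sy × A × Δh = 0.24 × 1.2 × 10^8 m² × 1.951 m = 5.618 × 10^7 m³
ΔV = 5.618 × 10^7 m³ = 56180 ML

ΔV ≈ 56200 ML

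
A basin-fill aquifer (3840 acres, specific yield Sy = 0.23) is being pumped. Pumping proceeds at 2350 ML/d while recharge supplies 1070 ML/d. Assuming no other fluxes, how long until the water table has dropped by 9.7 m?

t ≈ 27.1 days

A = 3840 acres = 1.554 × 10^7 m²
ΔV = Sy × A × Δh = 0.23 × 1.554 × 10^7 × 9.7 = 3.467 × 10^7 m³
Net withdrawal = 2350 − 1070 = 1280 ML/d = 1.28 × 10^6 m³/d
t = ΔV / Q = 3.467 × 10^7 m³ / 1.28 × 10^6 m³/d = 27.09 d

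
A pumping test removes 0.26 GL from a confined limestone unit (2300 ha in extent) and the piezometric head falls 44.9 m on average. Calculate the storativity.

A = 2300 ha = 2.3 × 10^7 m²
ΔV = 0.26 GL = 2.6 × 10^5 m³
S = ΔV / (A × Δh) = 2.6 × 10^5 m³ / (2.3 × 10^7 m² × 44.9 m) = 2.518 × 10^-4

S ≈ 2.5 × 10^-4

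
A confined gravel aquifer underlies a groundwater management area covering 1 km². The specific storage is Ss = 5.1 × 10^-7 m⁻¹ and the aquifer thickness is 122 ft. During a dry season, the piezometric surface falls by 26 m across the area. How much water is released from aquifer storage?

b = 122 ft = 37.19 m
S = Ss × b = 5.1 × 10^-7 m⁻¹ × 37.19 m = 1.896 × 10^-5
A = 1 km² = 1 × 10^6 m²
ΔV = S × A × Δh = 1.896 × 10^-5 × 1 × 10^6 m² × 26 m = 493.1 m³

ΔV ≈ 493 m³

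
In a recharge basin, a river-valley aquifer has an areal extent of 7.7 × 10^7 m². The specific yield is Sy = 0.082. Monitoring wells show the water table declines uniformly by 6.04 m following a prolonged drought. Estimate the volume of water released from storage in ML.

ΔV = Sy × A × Δh = 0.082 × 7.7 × 10^7 m² × 6.04 m = 3.814 × 10^7 m³
ΔV = 3.814 × 10^7 m³ = 38140 ML

ΔV ≈ 38100 ML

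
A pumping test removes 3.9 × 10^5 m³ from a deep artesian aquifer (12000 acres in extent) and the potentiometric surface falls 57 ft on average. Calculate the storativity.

S ≈ 4.6 × 10^-4

A = 12000 acres = 4.856 × 10^7 m²
Δh = 57 ft = 17.37 m
S = ΔV / (A × Δh) = 3.9 × 10^5 m³ / (4.856 × 10^7 m² × 17.37 m) = 4.622 × 10^-4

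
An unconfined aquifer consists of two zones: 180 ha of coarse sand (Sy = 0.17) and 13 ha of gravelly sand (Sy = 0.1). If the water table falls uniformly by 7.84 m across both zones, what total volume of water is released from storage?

A₁ = 180 ha = 1.8 × 10^6 m²; A₂ = 13 ha = 1.3 × 10^5 m²
ΔV₁ = 0.17 × 1.8 × 10^6 × 7.84 = 2.399 × 10^6 m³
ΔV₂ = 0.1 × 1.3 × 10^5 × 7.84 = 1.019 × 10^5 m³
ΔV = ΔV₁ + ΔV₂ = 2.501 × 10^6 m³

ΔV ≈ 2.5 × 10^6 m³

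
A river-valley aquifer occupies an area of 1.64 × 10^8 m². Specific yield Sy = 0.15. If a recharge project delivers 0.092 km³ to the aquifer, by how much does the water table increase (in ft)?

Δh ≈ 12.3 ft

ΔV = 0.092 km³ = 9.2 × 10^7 m³
Δh = ΔV / (Sy × A) = 9.2 × 10^7 m³ / (0.15 × 1.64 × 10^8 m²) = 3.74 m
Δh = 3.74 m = 12.27 ft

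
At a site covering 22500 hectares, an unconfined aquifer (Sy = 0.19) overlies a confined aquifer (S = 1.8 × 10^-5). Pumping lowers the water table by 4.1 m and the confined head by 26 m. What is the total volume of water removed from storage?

A = 22500 hectares = 2.25 × 10^8 m²
Unconfined: ΔV_u = Sy × A × Δh_u = 0.19 × 2.25 × 10^8 × 4.1 = 1.753 × 10^8 m³
Confined: ΔV_c = S × A × Δh_c = 1.8 × 10^-5 × 2.25 × 10^8 × 26 = 1.053 × 10^5 m³
Total ΔV = 1.753 × 10^8 + 1.053 × 10^5 = 1.754 × 10^8 m³

ΔV ≈ 1.75 × 10^8 m³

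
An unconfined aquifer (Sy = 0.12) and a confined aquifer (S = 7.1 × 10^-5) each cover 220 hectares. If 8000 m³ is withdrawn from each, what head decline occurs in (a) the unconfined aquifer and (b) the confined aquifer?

A = 220 hectares = 2.2 × 10^6 m²
Unconfined: Δh_u = ΔV/(Sy·A) = 8000/(0.12 × 2.2 × 10^6) = 0.0303 m
Confined: Δh_c = ΔV/(S·A) = 8000/(7.1 × 10^-5 × 2.2 × 10^6) = 51.22 m

Δh_u ≈ 0.0303 m; Δh_c ≈ 51.2 m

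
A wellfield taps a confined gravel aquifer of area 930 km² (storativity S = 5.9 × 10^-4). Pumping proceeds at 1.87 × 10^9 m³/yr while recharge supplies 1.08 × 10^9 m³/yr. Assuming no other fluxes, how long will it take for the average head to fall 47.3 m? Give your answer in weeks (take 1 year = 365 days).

t ≈ 1.71 weeks

A = 930 km² = 9.3 × 10^8 m²
ΔV = S × A × Δh = 5.9 × 10^-4 × 9.3 × 10^8 × 47.3 = 2.595 × 10^7 m³
Net withdrawal = 1.87 × 10^9 − 1.08 × 10^9 = 7.9 × 10^8 m³/yr = 2.164 × 10^6 m³/d
t = ΔV / Q = 2.595 × 10^7 m³ / 2.164 × 10^6 m³/d = 11.99 d
t = 11.99 d ≈ 1.713 weeks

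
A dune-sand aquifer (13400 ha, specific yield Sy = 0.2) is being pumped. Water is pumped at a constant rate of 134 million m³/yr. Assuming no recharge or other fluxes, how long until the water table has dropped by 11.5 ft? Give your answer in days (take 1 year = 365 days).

t ≈ 256 days

A = 13400 ha = 1.34 × 10^8 m²
Δh = 11.5 ft = 3.505 m
ΔV = Sy × A × Δh = 0.2 × 1.34 × 10^8 × 3.505 = 9.394 × 10^7 m³
Q = 134 million m³/yr = 3.671 × 10^5 m³/d
t = ΔV / Q = 9.394 × 10^7 m³ / 3.671 × 10^5 m³/d = 255.9 d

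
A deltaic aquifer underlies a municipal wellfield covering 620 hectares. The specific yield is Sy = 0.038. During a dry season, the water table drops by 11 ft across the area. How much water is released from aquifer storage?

ΔV ≈ 7.9 × 10^5 m³

A = 620 hectares = 6.2 × 10^6 m²
Δh = 11 ft = 3.353 m
ΔV = Sy × A × Δh = 0.038 × 6.2 × 10^6 m² × 3.353 m = 7.899 × 10^5 m³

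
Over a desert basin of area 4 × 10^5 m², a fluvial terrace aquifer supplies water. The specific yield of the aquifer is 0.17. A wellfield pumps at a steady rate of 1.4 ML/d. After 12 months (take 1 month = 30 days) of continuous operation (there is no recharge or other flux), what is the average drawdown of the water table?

Δh ≈ 7.41 m

Q = 1.4 ML/d = 1400 m³/d
t = 12 months = 360 d
ΔV = Q × t = 1400 m³/d × 360 d = 5.04 × 10^5 m³
Δh = ΔV / (Sy × A) = 5.04 × 10^5 / (0.17 × 4 × 10^5) = 7.412 m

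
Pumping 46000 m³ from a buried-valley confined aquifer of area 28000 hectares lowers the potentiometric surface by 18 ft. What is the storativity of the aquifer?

S ≈ 3 × 10^-5

A = 28000 hectares = 2.8 × 10^8 m²
Δh = 18 ft = 5.486 m
S = ΔV / (A × Δh) = 46000 m³ / (2.8 × 10^8 m² × 5.486 m) = 2.994 × 10^-5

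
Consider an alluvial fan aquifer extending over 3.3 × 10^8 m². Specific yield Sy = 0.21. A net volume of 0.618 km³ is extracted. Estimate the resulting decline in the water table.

Δh ≈ 8.92 m

ΔV = 0.618 km³ = 6.18 × 10^8 m³
Δh = ΔV / (Sy × A) = 6.18 × 10^8 m³ / (0.21 × 3.3 × 10^8 m²) = 8.918 m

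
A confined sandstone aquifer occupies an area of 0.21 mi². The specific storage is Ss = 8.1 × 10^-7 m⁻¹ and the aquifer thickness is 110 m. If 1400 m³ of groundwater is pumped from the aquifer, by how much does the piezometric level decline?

Δh ≈ 28.9 m

S = Ss × b = 8.1 × 10^-7 m⁻¹ × 110 m = 8.91 × 10^-5
A = 0.21 mi² = 5.439 × 10^5 m²
Δh = ΔV / (S × A) = 1400 m³ / (8.91 × 10^-5 × 5.439 × 10^5 m²) = 28.89 m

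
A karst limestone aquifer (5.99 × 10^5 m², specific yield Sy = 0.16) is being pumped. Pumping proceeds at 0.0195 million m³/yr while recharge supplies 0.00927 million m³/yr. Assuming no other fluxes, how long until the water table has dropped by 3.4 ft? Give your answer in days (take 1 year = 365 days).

t ≈ 3540 days

Δh = 3.4 ft = 1.036 m
ΔV = Sy × A × Δh = 0.16 × 5.99 × 10^5 × 1.036 = 99320 m³
Net withdrawal = 0.0195 − 0.00927 = 0.01023 million m³/yr = 28.03 m³/d
t = ΔV / Q = 99320 m³ / 28.03 m³/d = 3544 d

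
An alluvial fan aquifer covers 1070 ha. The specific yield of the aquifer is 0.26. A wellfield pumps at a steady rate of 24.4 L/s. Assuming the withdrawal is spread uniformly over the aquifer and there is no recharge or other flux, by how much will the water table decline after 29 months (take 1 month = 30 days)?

A = 1070 ha = 1.07 × 10^7 m²
Q = 24.4 L/s = 2108 m³/d
t = 29 months = 870 d
ΔV = Q × t = 2108 m³/d × 870 d = 1.834 × 10^6 m³
Δh = ΔV / (Sy × A) = 1.834 × 10^6 / (0.26 × 1.07 × 10^7) = 0.6593 m

Δh ≈ 0.659 m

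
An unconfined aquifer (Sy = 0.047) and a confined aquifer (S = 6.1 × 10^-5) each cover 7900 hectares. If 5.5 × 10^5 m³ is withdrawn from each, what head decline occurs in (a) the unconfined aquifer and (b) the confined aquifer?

Δh_u ≈ 0.148 m; Δh_c ≈ 114 m

A = 7900 hectares = 7.9 × 10^7 m²
Unconfined: Δh_u = ΔV/(Sy·A) = 5.5 × 10^5/(0.047 × 7.9 × 10^7) = 0.1481 m
Confined: Δh_c = ΔV/(S·A) = 5.5 × 10^5/(6.1 × 10^-5 × 7.9 × 10^7) = 114.1 m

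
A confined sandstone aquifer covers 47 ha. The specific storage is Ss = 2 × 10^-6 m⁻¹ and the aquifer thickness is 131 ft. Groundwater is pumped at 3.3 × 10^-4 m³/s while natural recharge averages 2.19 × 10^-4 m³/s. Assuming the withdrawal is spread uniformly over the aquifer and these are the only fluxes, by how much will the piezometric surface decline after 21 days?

b = 131 ft = 39.93 m
S = Ss × b = 2 × 10^-6 m⁻¹ × 39.93 m = 7.986 × 10^-5
A = 47 ha = 4.7 × 10^5 m²
Net abstraction = 3.3 × 10^-4 − 2.19 × 10^-4 = 1.11 × 10^-4 m³/s
Q_net = 1.11 × 10^-4 m³/s = 9.59 m³/d
ΔV = Q × t = 9.59 m³/d × 21 d = 201.4 m³
Δh = ΔV / (S × A) = 201.4 / (7.986 × 10^-5 × 4.7 × 10^5) = 5.366 m

Δh ≈ 5.37 m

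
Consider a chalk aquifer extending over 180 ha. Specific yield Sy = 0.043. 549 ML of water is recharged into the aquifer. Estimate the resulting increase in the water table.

Δh ≈ 7.09 m

A = 180 ha = 1.8 × 10^6 m²
ΔV = 549 ML = 5.49 × 10^5 m³
Δh = ΔV / (Sy × A) = 5.49 × 10^5 m³ / (0.043 × 1.8 × 10^6 m²) = 7.093 m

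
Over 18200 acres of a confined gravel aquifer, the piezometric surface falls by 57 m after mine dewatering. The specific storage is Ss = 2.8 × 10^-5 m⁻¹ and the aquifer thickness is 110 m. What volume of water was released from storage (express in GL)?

S = Ss × b = 2.8 × 10^-5 m⁻¹ × 110 m = 3.08 × 10^-3
A = 18200 acres = 7.365 × 10^7 m²
ΔV = S × A × Δh = 0.00308 × 7.365 × 10^7 m² × 57 m = 1.293 × 10^7 m³
ΔV = 1.293 × 10^7 m³ = 12.93 GL

ΔV ≈ 12.9 GL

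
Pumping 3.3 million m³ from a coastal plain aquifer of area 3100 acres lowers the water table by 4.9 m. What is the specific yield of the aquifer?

A = 3100 acres = 1.255 × 10^7 m²
ΔV = 3.3 million m³ = 3.3 × 10^6 m³
Sy = ΔV / (A × Δh) = 3.3 × 10^6 m³ / (1.255 × 10^7 m² × 4.9 m) = 0.05368

Sy ≈ 0.054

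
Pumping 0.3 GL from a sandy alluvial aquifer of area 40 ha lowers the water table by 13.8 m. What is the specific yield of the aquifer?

A = 40 ha = 4 × 10^5 m²
ΔV = 0.3 GL = 3 × 10^5 m³
Sy = ΔV / (A × Δh) = 3 × 10^5 m³ / (4 × 10^5 m² × 13.8 m) = 0.05435

Sy ≈ 0.054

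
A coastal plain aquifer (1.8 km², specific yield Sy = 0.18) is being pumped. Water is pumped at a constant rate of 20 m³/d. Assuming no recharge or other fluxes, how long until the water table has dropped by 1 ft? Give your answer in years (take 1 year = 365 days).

A = 1.8 km² = 1.8 × 10^6 m²
Δh = 1 ft = 0.3048 m
ΔV = Sy × A × Δh = 0.18 × 1.8 × 10^6 × 0.3048 = 98760 m³
t = ΔV / Q = 98760 m³ / 20 m³/d = 4938 d
t = 4938 d ≈ 13.53 years

t ≈ 13.5 years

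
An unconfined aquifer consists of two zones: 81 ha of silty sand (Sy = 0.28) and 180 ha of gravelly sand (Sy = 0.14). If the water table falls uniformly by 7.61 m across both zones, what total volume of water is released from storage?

A₁ = 81 ha = 8.1 × 10^5 m²; A₂ = 180 ha = 1.8 × 10^6 m²
ΔV₁ = 0.28 × 8.1 × 10^5 × 7.61 = 1.726 × 10^6 m³
ΔV₂ = 0.14 × 1.8 × 10^6 × 7.61 = 1.918 × 10^6 m³
ΔV = ΔV₁ + ΔV₂ = 3.644 × 10^6 m³

ΔV ≈ 3.64 × 10^6 m³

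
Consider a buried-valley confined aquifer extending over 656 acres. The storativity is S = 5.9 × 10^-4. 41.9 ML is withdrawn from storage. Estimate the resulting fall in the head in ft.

Δh ≈ 87.8 ft

A = 656 acres = 2.655 × 10^6 m²
ΔV = 41.9 ML = 41900 m³
Δh = ΔV / (S × A) = 41900 m³ / (5.9 × 10^-4 × 2.655 × 10^6 m²) = 26.75 m
Δh = 26.75 m = 87.77 ft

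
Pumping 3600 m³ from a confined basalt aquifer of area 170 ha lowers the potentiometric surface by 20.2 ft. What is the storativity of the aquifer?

A = 170 ha = 1.7 × 10^6 m²
Δh = 20.2 ft = 6.157 m
S = ΔV / (A × Δh) = 3600 m³ / (1.7 × 10^6 m² × 6.157 m) = 3.439 × 10^-4

S ≈ 3.4 × 10^-4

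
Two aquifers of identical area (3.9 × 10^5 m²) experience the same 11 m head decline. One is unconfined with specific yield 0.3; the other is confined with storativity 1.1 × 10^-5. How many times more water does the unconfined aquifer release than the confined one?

Unconfined: ΔV_u = Sy × A × Δh = 0.3 × 3.9 × 10^5 × 11 = 1.287 × 10^6 m³
Confined: ΔV_c = S × A × Δh = 1.1 × 10^-5 × 3.9 × 10^5 × 11 = 47.19 m³
Ratio = ΔV_u / ΔV_c = Sy / S = 0.3 / 1.1 × 10^-5 = 27270

ΔV_u / ΔV_c ≈ 27300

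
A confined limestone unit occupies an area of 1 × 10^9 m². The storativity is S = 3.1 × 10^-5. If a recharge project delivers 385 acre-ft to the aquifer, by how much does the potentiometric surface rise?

ΔV = 385 acre-ft = 4.749 × 10^5 m³
Δh = ΔV / (S × A) = 4.749 × 10^5 m³ / (3.1 × 10^-5 × 1 × 10^9 m²) = 15.32 m

Δh ≈ 15.3 m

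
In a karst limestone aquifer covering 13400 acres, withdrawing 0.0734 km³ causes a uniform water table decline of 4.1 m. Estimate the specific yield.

A = 13400 acres = 5.423 × 10^7 m²
ΔV = 0.0734 km³ = 7.34 × 10^7 m³
Sy = ΔV / (A × Δh) = 7.34 × 10^7 m³ / (5.423 × 10^7 m² × 4.1 m) = 0.3301

Sy ≈ 0.33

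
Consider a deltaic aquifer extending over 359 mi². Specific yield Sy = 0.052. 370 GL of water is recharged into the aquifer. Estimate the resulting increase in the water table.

Δh ≈ 7.65 m

A = 359 mi² = 9.298 × 10^8 m²
ΔV = 370 GL = 3.7 × 10^8 m³
Δh = ΔV / (Sy × A) = 3.7 × 10^8 m³ / (0.052 × 9.298 × 10^8 m²) = 7.653 m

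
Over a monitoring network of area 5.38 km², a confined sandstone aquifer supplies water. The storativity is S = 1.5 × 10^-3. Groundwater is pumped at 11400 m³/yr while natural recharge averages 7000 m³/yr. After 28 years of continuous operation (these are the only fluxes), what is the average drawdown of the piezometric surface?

Δh ≈ 15.3 m

A = 5.38 km² = 5.38 × 10^6 m²
Net abstraction = 11400 − 7000 = 4400 m³/yr
Q_net = 4400 m³/yr = 12.05 m³/d
t = 28 years = 10220 d
ΔV = Q × t = 12.05 m³/d × 10220 d = 1.232 × 10^5 m³
Δh = ΔV / (S × A) = 1.232 × 10^5 / (0.0015 × 5.38 × 10^6) = 15.27 m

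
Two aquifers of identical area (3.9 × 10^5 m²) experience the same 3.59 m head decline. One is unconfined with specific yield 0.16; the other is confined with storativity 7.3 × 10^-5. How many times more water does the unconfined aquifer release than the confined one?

ΔV_u / ΔV_c ≈ 2190

Unconfined: ΔV_u = Sy × A × Δh = 0.16 × 3.9 × 10^5 × 3.59 = 2.24 × 10^5 m³
Confined: ΔV_c = S × A × Δh = 7.3 × 10^-5 × 3.9 × 10^5 × 3.59 = 102.2 m³
Ratio = ΔV_u / ΔV_c = Sy / S = 0.16 / 7.3 × 10^-5 = 2192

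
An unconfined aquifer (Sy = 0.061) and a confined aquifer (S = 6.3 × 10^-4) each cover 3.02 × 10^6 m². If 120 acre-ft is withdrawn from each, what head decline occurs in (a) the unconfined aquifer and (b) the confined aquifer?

Δh_u ≈ 0.803 m; Δh_c ≈ 77.8 m

ΔV = 120 acre-ft = 1.48 × 10^5 m³
Unconfined: Δh_u = ΔV/(Sy·A) = 1.48 × 10^5/(0.061 × 3.02 × 10^6) = 0.8035 m
Confined: Δh_c = ΔV/(S·A) = 1.48 × 10^5/(6.3 × 10^-4 × 3.02 × 10^6) = 77.8 m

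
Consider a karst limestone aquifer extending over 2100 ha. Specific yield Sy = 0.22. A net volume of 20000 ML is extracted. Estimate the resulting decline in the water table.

A = 2100 ha = 2.1 × 10^7 m²
ΔV = 20000 ML = 2 × 10^7 m³
Δh = ΔV / (Sy × A) = 2 × 10^7 m³ / (0.22 × 2.1 × 10^7 m²) = 4.329 m

Δh ≈ 4.33 m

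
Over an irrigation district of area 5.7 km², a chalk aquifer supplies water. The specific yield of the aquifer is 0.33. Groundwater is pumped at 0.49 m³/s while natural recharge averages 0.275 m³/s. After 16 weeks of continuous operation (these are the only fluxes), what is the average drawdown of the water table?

A = 5.7 km² = 5.7 × 10^6 m²
Net abstraction = 0.49 − 0.275 = 0.215 m³/s
Q_net = 0.215 m³/s = 18580 m³/d
t = 16 weeks = 112 d
ΔV = Q × t = 18580 m³/d × 112 d = 2.081 × 10^6 m³
Δh = ΔV / (Sy × A) = 2.081 × 10^6 / (0.33 × 5.7 × 10^6) = 1.106 m

Δh ≈ 1.11 m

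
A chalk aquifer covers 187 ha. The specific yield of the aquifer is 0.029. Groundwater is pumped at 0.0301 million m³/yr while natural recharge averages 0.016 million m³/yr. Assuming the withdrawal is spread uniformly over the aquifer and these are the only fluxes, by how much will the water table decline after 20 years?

A = 187 ha = 1.87 × 10^6 m²
Net abstraction = 0.0301 − 0.016 = 0.0141 million m³/yr
Q_net = 0.0141 million m³/yr = 38.63 m³/d
t = 20 years = 7300 d
ΔV = Q × t = 38.63 m³/d × 7300 d = 2.82 × 10^5 m³
Δh = ΔV / (Sy × A) = 2.82 × 10^5 / (0.029 × 1.87 × 10^6) = 5.2 m

Δh ≈ 5.2 m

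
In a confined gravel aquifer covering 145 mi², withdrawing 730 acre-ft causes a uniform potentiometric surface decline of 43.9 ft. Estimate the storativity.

S ≈ 1.8 × 10^-4

A = 145 mi² = 3.755 × 10^8 m²
Δh = 43.9 ft = 13.38 m
ΔV = 730 acre-ft = 9.004 × 10^5 m³
S = ΔV / (A × Δh) = 9.004 × 10^5 m³ / (3.755 × 10^8 m² × 13.38 m) = 1.792 × 10^-4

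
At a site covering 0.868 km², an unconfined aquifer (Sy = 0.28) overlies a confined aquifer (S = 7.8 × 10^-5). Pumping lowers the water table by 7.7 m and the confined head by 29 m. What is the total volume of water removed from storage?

ΔV ≈ 1.87 × 10^6 m³

A = 0.868 km² = 8.68 × 10^5 m²
Unconfined: ΔV_u = Sy × A × Δh_u = 0.28 × 8.68 × 10^5 × 7.7 = 1.871 × 10^6 m³
Confined: ΔV_c = S × A × Δh_c = 7.8 × 10^-5 × 8.68 × 10^5 × 29 = 1963 m³
Total ΔV = 1.871 × 10^6 + 1963 = 1.873 × 10^6 m³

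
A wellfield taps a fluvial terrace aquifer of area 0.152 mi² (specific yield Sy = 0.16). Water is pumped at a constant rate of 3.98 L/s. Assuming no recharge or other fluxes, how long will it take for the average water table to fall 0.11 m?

t ≈ 20.1 days

A = 0.152 mi² = 3.937 × 10^5 m²
ΔV = Sy × A × Δh = 0.16 × 3.937 × 10^5 × 0.11 = 6929 m³
Q = 3.98 L/s = 343.9 m³/d
t = ΔV / Q = 6929 m³ / 343.9 m³/d = 20.15 d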